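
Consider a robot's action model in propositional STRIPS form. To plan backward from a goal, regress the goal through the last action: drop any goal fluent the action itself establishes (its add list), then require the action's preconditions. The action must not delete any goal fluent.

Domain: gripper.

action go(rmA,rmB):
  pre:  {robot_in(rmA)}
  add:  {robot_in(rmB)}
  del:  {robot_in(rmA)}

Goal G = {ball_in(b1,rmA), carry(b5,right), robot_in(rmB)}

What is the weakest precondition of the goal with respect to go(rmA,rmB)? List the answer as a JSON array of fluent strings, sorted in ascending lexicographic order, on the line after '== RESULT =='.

Compute (G \ add) ∪ pre:
  G ∩ del = {}  (empty — regression defined)
  G \ add = {ball_in(b1,rmA), carry(b5,right), robot_in(rmB)} \ {robot_in(rmB)} = {ball_in(b1,rmA), carry(b5,right)}
  ∪ pre   = {ball_in(b1,rmA), carry(b5,right)} ∪ {robot_in(rmA)}
          = {ball_in(b1,rmA), carry(b5,right), robot_in(rmA)}

== RESULT ==
["ball_in(b1,rmA)", "carry(b5,right)", "robot_in(rmA)"]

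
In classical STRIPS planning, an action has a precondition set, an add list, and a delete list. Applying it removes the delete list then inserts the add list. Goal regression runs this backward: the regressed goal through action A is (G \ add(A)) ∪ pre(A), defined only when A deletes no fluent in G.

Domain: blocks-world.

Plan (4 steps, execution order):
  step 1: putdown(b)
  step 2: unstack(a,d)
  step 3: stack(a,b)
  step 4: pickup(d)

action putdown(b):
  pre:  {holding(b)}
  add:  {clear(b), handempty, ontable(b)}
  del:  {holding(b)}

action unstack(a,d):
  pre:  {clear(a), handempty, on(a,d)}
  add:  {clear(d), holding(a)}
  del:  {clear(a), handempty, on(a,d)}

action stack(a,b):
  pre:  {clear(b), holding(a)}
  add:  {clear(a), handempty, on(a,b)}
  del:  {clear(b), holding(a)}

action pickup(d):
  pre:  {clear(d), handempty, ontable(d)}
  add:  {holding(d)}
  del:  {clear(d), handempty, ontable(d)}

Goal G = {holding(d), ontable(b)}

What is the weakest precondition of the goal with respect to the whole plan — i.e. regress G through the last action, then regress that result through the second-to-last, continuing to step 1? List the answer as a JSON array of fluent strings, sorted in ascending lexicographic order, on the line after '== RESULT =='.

Work backward from the goal:
  through step 4 (pickup(d)): drop {holding(d)}, keep {ontable(b)}, require {clear(d), handempty, ontable(d)}
    → {clear(d), handempty, ontable(b), ontable(d)}
  through step 3 (stack(a,b)): drop {handempty}, keep {clear(d), ontable(b), ontable(d)}, require {clear(b), holding(a)}
    → {clear(b), clear(d), holding(a), ontable(b), ontable(d)}
  through step 2 (unstack(a,d)): drop {clear(d), holding(a)}, keep {clear(b), ontable(b), ontable(d)}, require {clear(a), handempty, on(a,d)}
    → {clear(a), clear(b), handempty, on(a,d), ontable(b), ontable(d)}
  through step 1 (putdown(b)): drop {clear(b), handempty, ontable(b)}, keep {clear(a), on(a,d), ontable(d)}, require {holding(b)}
    → {clear(a), holding(b), on(a,d), ontable(d)}

== RESULT ==
["clear(a)", "holding(b)", "on(a,d)", "ontable(d)"]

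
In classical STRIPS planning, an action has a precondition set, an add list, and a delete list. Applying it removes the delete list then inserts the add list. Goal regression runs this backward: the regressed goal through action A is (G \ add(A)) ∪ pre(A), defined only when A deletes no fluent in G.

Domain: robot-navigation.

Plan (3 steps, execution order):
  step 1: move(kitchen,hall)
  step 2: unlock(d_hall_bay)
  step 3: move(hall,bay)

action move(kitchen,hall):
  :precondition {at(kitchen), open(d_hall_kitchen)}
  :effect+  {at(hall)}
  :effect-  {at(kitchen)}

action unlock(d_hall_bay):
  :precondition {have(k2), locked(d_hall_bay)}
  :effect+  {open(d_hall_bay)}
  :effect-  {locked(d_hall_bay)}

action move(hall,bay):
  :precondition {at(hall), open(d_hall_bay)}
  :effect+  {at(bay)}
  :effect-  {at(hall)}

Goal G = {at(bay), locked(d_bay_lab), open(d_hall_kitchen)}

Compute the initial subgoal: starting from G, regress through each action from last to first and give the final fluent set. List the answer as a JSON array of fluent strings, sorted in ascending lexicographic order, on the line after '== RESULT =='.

Work backward from the goal:
  through step 3 (move(hall,bay)): drop {at(bay)}, keep {locked(d_bay_lab), open(d_hall_kitchen)}, require {at(hall), open(d_hall_bay)}
    → {at(hall), locked(d_bay_lab), open(d_hall_bay), open(d_hall_kitchen)}
  through step 2 (unlock(d_hall_bay)): drop {open(d_hall_bay)}, keep {at(hall), locked(d_bay_lab), open(d_hall_kitchen)}, require {have(k2), locked(d_hall_bay)}
    → {at(hall), have(k2), locked(d_bay_lab), locked(d_hall_bay), open(d_hall_kitchen)}
  through step 1 (move(kitchen,hall)): drop {at(hall)}, keep {have(k2), locked(d_bay_lab), locked(d_hall_bay), open(d_hall_kitchen)}, require {at(kitchen), open(d_hall_kitchen)}
    → {at(kitchen), have(k2), locked(d_bay_lab), locked(d_hall_bay), open(d_hall_kitchen)}

== RESULT ==
["at(kitchen)", "have(k2)", "locked(d_bay_lab)", "locked(d_hall_bay)", "open(d_hall_kitchen)"]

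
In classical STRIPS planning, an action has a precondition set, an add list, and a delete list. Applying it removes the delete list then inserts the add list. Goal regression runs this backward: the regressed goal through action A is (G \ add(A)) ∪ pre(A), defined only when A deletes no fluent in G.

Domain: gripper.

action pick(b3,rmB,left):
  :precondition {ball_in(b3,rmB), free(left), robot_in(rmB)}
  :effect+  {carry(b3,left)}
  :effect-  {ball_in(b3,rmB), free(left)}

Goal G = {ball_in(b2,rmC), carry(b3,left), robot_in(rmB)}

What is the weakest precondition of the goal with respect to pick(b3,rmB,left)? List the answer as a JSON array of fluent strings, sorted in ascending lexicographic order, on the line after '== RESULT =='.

Compute (G \ add) ∪ pre:
  G ∩ del = {}  (empty — regression defined)
  G \ add = {ball_in(b2,rmC), carry(b3,left), robot_in(rmB)} \ {carry(b3,left)} = {ball_in(b2,rmC), robot_in(rmB)}
  ∪ pre   = {ball_in(b2,rmC), robot_in(rmB)} ∪ {ball_in(b3,rmB), free(left), robot_in(rmB)}
          = {ball_in(b2,rmC), ball_in(b3,rmB), free(left), robot_in(rmB)}

== RESULT ==
["ball_in(b2,rmC)", "ball_in(b3,rmB)", "free(left)", "robot_in(rmB)"]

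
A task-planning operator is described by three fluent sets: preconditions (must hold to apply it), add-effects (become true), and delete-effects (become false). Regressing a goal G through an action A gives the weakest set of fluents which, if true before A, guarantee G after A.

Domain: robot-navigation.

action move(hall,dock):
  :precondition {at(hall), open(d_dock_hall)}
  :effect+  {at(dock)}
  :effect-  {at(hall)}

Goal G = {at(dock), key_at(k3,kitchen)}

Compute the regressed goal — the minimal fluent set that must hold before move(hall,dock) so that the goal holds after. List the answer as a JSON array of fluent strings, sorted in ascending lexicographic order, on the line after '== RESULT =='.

Regress:
  G ∩ del = {}  (empty — regression defined)
  G \ add = {at(dock), key_at(k3,kitchen)} \ {at(dock)} = {key_at(k3,kitchen)}
  ∪ pre   = {key_at(k3,kitchen)} ∪ {at(hall), open(d_dock_hall)}
          = {at(hall), key_at(k3,kitchen), open(d_dock_hall)}

== RESULT ==
["at(hall)", "key_at(k3,kitchen)", "open(d_dock_hall)"]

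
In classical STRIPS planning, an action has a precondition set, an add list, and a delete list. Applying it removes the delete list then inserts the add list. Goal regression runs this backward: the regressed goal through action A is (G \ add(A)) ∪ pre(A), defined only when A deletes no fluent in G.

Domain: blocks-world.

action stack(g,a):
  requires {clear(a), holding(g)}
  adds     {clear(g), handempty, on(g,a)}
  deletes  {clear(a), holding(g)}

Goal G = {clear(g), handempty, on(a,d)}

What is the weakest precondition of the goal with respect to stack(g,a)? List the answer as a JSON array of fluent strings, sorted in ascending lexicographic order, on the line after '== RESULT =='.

Compute (G \ add) ∪ pre:
  G ∩ del = {}  (empty — regression defined)
  G \ add = {clear(g), handempty, on(a,d)} \ {clear(g), handempty, on(g,a)} = {on(a,d)}
  ∪ pre   = {on(a,d)} ∪ {clear(a), holding(g)}
          = {clear(a), holding(g), on(a,d)}

== RESULT ==
["clear(a)", "holding(g)", "on(a,d)"]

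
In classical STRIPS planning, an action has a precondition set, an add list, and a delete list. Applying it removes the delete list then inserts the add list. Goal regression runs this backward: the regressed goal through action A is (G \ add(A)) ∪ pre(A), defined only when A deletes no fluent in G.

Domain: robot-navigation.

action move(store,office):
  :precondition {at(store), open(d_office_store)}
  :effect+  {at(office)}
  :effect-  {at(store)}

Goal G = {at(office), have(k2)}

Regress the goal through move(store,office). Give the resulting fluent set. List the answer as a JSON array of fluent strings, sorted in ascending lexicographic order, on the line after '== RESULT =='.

Regress:
  G ∩ del = {}  (empty — regression defined)
  G \ add = {at(office), have(k2)} \ {at(office)} = {have(k2)}
  ∪ pre   = {have(k2)} ∪ {at(store), open(d_office_store)}
          = {at(store), have(k2), open(d_office_store)}

== RESULT ==
["at(store)", "have(k2)", "open(d_office_store)"]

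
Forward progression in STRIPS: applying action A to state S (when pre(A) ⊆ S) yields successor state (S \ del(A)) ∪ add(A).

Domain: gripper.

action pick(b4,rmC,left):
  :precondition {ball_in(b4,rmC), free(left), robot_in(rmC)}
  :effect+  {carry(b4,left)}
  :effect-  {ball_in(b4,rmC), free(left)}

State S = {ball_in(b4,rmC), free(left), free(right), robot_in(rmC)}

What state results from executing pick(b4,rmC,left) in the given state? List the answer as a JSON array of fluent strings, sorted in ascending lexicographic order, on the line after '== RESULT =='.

Progress:
  pre ⊆ S: {ball_in(b4,rmC), free(left), robot_in(rmC)} ⊆ S  — applicable
  S \ del = {free(right), robot_in(rmC)}
  ∪ add   = {carry(b4,left), free(right), robot_in(rmC)}

== RESULT ==
["carry(b4,left)", "free(right)", "robot_in(rmC)"]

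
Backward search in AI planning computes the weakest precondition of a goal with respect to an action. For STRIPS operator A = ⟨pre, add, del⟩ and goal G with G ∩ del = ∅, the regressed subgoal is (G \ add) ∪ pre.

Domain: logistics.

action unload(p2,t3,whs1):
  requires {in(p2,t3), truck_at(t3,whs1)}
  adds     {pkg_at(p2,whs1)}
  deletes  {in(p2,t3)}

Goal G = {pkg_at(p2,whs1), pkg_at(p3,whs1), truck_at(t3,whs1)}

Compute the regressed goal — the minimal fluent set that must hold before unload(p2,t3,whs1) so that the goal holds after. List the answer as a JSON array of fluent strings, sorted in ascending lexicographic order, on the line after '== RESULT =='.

Compute (G \ add) ∪ pre:
  G ∩ del = {}  (empty — regression defined)
  G \ add = {pkg_at(p2,whs1), pkg_at(p3,whs1), truck_at(t3,whs1)} \ {pkg_at(p2,whs1)} = {pkg_at(p3,whs1), truck_at(t3,whs1)}
  ∪ pre   = {pkg_at(p3,whs1), truck_at(t3,whs1)} ∪ {in(p2,t3), truck_at(t3,whs1)}
          = {in(p2,t3), pkg_at(p3,whs1), truck_at(t3,whs1)}

== RESULT ==
["in(p2,t3)", "pkg_at(p3,whs1)", "truck_at(t3,whs1)"]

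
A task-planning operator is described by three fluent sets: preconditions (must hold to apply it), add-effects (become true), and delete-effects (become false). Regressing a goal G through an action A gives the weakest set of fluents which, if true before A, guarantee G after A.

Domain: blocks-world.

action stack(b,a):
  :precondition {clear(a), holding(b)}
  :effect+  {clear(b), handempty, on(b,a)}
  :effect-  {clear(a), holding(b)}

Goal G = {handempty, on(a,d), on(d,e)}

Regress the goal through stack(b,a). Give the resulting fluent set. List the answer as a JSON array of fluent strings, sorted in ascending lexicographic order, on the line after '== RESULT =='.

Compute (G \ add) ∪ pre:
  G ∩ del = {}  (empty — regression defined)
  G \ add = {handempty, on(a,d), on(d,e)} \ {clear(b), handempty, on(b,a)} = {on(a,d), on(d,e)}
  ∪ pre   = {on(a,d), on(d,e)} ∪ {clear(a), holding(b)}
          = {clear(a), holding(b), on(a,d), on(d,e)}

== RESULT ==
["clear(a)", "holding(b)", "on(a,d)", "on(d,e)"]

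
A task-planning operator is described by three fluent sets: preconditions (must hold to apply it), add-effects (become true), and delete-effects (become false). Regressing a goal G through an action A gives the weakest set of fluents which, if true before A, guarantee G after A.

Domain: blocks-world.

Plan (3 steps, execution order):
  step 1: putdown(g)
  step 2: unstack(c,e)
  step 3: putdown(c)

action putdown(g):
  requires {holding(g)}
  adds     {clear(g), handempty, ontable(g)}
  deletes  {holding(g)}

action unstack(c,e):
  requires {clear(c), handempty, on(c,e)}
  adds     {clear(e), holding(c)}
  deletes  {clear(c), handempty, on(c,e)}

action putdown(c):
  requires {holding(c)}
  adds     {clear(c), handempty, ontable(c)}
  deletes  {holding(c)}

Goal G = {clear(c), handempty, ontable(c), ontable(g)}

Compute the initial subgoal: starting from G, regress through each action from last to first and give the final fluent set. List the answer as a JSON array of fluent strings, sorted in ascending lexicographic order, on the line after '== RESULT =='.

Regress step by step:
  through step 3 (putdown(c)): drop {clear(c), handempty, ontable(c)}, keep {ontable(g)}, require {holding(c)}
    → {holding(c), ontable(g)}
  through step 2 (unstack(c,e)): drop {holding(c)}, keep {ontable(g)}, require {clear(c), handempty, on(c,e)}
    → {clear(c), handempty, on(c,e), ontable(g)}
  through step 1 (putdown(g)): drop {handempty, ontable(g)}, keep {clear(c), on(c,e)}, require {holding(g)}
    → {clear(c), holding(g), on(c,e)}

== RESULT ==
["clear(c)", "holding(g)", "on(c,e)"]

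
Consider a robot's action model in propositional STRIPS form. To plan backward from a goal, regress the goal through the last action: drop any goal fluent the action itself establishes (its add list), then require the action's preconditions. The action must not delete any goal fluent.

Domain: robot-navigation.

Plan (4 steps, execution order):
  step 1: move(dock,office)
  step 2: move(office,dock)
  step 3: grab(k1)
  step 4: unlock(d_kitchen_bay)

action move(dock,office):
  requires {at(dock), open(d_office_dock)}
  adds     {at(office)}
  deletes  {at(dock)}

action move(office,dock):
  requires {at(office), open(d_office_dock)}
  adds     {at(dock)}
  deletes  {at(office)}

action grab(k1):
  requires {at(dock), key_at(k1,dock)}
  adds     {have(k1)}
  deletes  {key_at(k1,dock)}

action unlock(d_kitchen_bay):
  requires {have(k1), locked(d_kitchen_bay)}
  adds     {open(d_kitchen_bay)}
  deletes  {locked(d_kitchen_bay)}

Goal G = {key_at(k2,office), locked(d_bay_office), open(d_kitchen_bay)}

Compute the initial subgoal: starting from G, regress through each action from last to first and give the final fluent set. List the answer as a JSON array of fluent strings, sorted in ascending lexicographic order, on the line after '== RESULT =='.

Regress step by step:
  through step 4 (unlock(d_kitchen_bay)): drop {open(d_kitchen_bay)}, keep {key_at(k2,office), locked(d_bay_office)}, require {have(k1), locked(d_kitchen_bay)}
    → {have(k1), key_at(k2,office), locked(d_bay_office), locked(d_kitchen_bay)}
  through step 3 (grab(k1)): drop {have(k1)}, keep {key_at(k2,office), locked(d_bay_office), locked(d_kitchen_bay)}, require {at(dock), key_at(k1,dock)}
    → {at(dock), key_at(k1,dock), key_at(k2,office), locked(d_bay_office), locked(d_kitchen_bay)}
  through step 2 (move(office,dock)): drop {at(dock)}, keep {key_at(k1,dock), key_at(k2,office), locked(d_bay_office), locked(d_kitchen_bay)}, require {at(office), open(d_office_dock)}
    → {at(office), key_at(k1,dock), key_at(k2,office), locked(d_bay_office), locked(d_kitchen_bay), open(d_office_dock)}
  through step 1 (move(dock,office)): drop {at(office)}, keep {key_at(k1,dock), key_at(k2,office), locked(d_bay_office), locked(d_kitchen_bay), open(d_office_dock)}, require {at(dock), open(d_office_dock)}
    → {at(dock), key_at(k1,dock), key_at(k2,office), locked(d_bay_office), locked(d_kitchen_bay), open(d_office_dock)}

== RESULT ==
["at(dock)", "key_at(k1,dock)", "key_at(k2,office)", "locked(d_bay_office)", "locked(d_kitchen_bay)", "open(d_office_dock)"]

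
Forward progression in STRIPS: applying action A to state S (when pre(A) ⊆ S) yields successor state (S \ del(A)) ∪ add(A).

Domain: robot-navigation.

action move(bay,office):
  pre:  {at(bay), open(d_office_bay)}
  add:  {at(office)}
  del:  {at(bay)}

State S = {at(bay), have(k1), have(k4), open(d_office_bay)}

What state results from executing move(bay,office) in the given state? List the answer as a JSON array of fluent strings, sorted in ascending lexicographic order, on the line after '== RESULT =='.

Progress:
  pre ⊆ S: {at(bay), open(d_office_bay)} ⊆ S  — applicable
  S \ del = {have(k1), have(k4), open(d_office_bay)}
  ∪ add   = {at(office), have(k1), have(k4), open(d_office_bay)}

== RESULT ==
["at(office)", "have(k1)", "have(k4)", "open(d_office_bay)"]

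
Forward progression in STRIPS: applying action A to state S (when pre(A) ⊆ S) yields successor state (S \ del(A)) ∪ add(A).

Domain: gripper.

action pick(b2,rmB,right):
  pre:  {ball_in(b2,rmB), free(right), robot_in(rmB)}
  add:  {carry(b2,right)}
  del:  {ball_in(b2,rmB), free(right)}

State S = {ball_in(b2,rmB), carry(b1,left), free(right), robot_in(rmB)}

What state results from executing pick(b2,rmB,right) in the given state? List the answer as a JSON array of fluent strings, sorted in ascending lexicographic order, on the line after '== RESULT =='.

Compute (S \ del) ∪ add:
  pre ⊆ S: {ball_in(b2,rmB), free(right), robot_in(rmB)} ⊆ S  — applicable
  S \ del = {carry(b1,left), robot_in(rmB)}
  ∪ add   = {carry(b1,left), carry(b2,right), robot_in(rmB)}

== RESULT ==
["carry(b1,left)", "carry(b2,right)", "robot_in(rmB)"]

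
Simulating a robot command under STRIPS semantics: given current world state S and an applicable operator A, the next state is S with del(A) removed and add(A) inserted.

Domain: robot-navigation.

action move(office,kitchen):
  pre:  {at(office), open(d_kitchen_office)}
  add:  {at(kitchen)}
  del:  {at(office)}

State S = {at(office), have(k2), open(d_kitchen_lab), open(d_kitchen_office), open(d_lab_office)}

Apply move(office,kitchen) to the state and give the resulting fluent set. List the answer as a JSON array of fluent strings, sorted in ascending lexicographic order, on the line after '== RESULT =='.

Progress:
  pre ⊆ S: {at(office), open(d_kitchen_office)} ⊆ S  — applicable
  S \ del = {have(k2), open(d_kitchen_lab), open(d_kitchen_office), open(d_lab_office)}
  ∪ add   = {at(kitchen), have(k2), open(d_kitchen_lab), open(d_kitchen_office), open(d_lab_office)}

== RESULT ==
["at(kitchen)", "have(k2)", "open(d_kitchen_lab)", "open(d_kitchen_office)", "open(d_lab_office)"]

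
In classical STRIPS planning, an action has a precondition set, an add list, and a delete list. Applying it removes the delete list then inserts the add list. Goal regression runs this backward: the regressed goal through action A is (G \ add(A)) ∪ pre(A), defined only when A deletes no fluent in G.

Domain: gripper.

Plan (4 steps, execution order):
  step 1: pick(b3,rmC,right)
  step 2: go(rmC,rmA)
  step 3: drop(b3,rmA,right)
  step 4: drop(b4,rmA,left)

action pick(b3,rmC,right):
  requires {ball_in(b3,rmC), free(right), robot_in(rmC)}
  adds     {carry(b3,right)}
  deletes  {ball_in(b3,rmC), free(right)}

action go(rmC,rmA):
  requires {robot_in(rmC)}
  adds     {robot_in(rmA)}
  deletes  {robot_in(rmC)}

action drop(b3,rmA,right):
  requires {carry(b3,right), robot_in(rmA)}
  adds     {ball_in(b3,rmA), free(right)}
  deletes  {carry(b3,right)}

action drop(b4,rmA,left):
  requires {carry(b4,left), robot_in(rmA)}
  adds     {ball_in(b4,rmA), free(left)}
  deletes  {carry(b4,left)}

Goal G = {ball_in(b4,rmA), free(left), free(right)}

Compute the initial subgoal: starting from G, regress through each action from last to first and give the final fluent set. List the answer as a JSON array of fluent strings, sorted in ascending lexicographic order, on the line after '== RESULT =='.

Work backward from the goal:
  through step 4 (drop(b4,rmA,left)): drop {ball_in(b4,rmA), free(left)}, keep {free(right)}, require {carry(b4,left), robot_in(rmA)}
    → {carry(b4,left), free(right), robot_in(rmA)}
  through step 3 (drop(b3,rmA,right)): drop {free(right)}, keep {carry(b4,left), robot_in(rmA)}, require {carry(b3,right), robot_in(rmA)}
    → {carry(b3,right), carry(b4,left), robot_in(rmA)}
  through step 2 (go(rmC,rmA)): drop {robot_in(rmA)}, keep {carry(b3,right), carry(b4,left)}, require {robot_in(rmC)}
    → {carry(b3,right), carry(b4,left), robot_in(rmC)}
  through step 1 (pick(b3,rmC,right)): drop {carry(b3,right)}, keep {carry(b4,left), robot_in(rmC)}, require {ball_in(b3,rmC), free(right), robot_in(rmC)}
    → {ball_in(b3,rmC), carry(b4,left), free(right), robot_in(rmC)}

== RESULT ==
["ball_in(b3,rmC)", "carry(b4,left)", "free(right)", "robot_in(rmC)"]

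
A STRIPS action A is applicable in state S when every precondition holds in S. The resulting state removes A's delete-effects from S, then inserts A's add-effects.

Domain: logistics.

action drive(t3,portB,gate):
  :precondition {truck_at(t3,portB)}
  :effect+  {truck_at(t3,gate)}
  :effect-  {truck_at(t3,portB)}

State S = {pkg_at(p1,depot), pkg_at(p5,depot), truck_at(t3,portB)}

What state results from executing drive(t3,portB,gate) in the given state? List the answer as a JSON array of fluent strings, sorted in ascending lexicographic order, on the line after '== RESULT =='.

Compute (S \ del) ∪ add:
  pre ⊆ S: {truck_at(t3,portB)} ⊆ S  — applicable
  S \ del = {pkg_at(p1,depot), pkg_at(p5,depot)}
  ∪ add   = {pkg_at(p1,depot), pkg_at(p5,depot), truck_at(t3,gate)}

== RESULT ==
["pkg_at(p1,depot)", "pkg_at(p5,depot)", "truck_at(t3,gate)"]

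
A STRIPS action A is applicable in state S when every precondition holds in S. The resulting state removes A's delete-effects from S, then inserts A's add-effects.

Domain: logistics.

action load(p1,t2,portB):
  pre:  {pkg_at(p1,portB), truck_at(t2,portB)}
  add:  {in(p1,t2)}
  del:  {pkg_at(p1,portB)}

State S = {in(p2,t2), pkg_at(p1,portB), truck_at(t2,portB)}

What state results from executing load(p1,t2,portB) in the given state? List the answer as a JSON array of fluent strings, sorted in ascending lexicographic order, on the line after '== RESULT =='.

Progress:
  pre ⊆ S: {pkg_at(p1,portB), truck_at(t2,portB)} ⊆ S  — applicable
  S \ del = {in(p2,t2), truck_at(t2,portB)}
  ∪ add   = {in(p1,t2), in(p2,t2), truck_at(t2,portB)}

== RESULT ==
["in(p1,t2)", "in(p2,t2)", "truck_at(t2,portB)"]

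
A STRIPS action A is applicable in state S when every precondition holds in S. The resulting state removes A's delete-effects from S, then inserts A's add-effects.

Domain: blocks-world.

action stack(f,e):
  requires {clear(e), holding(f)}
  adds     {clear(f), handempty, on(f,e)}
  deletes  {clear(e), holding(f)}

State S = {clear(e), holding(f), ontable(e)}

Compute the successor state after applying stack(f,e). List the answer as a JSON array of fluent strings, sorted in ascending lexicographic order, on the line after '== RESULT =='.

Compute (S \ del) ∪ add:
  pre ⊆ S: {clear(e), holding(f)} ⊆ S  — applicable
  S \ del = {ontable(e)}
  ∪ add   = {clear(f), handempty, on(f,e), ontable(e)}

== RESULT ==
["clear(f)", "handempty", "on(f,e)", "ontable(e)"]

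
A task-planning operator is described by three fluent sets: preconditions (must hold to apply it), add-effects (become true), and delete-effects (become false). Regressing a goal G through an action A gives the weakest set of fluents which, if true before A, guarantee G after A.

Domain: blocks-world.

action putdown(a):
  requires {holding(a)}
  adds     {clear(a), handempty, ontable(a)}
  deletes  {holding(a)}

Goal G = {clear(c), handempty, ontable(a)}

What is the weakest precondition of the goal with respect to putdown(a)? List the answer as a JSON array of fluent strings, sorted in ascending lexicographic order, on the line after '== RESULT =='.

Regress:
  G ∩ del = {}  (empty — regression defined)
  G \ add = {clear(c), handempty, ontable(a)} \ {clear(a), handempty, ontable(a)} = {clear(c)}
  ∪ pre   = {clear(c)} ∪ {holding(a)}
          = {clear(c), holding(a)}

== RESULT ==
["clear(c)", "holding(a)"]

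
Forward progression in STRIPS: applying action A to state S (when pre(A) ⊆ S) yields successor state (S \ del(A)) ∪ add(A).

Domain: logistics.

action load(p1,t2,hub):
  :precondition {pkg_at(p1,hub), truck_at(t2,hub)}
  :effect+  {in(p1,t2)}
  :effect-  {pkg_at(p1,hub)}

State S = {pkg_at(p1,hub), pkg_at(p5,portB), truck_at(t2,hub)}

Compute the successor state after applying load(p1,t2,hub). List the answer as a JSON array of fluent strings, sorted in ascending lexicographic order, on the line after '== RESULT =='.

Progress:
  pre ⊆ S: {pkg_at(p1,hub), truck_at(t2,hub)} ⊆ S  — applicable
  S \ del = {pkg_at(p5,portB), truck_at(t2,hub)}
  ∪ add   = {in(p1,t2), pkg_at(p5,portB), truck_at(t2,hub)}

== RESULT ==
["in(p1,t2)", "pkg_at(p5,portB)", "truck_at(t2,hub)"]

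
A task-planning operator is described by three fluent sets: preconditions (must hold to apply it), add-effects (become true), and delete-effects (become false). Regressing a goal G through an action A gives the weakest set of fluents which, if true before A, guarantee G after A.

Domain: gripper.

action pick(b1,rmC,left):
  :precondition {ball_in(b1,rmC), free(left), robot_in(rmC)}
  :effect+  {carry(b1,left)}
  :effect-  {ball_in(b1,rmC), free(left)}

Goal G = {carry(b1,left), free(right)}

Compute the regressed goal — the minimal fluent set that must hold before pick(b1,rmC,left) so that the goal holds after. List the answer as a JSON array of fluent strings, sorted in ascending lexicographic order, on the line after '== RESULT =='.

Regress:
  G ∩ del = {}  (empty — regression defined)
  G \ add = {carry(b1,left), free(right)} \ {carry(b1,left)} = {free(right)}
  ∪ pre   = {free(right)} ∪ {ball_in(b1,rmC), free(left), robot_in(rmC)}
          = {ball_in(b1,rmC), free(left), free(right), robot_in(rmC)}

== RESULT ==
["ball_in(b1,rmC)", "free(left)", "free(right)", "robot_in(rmC)"]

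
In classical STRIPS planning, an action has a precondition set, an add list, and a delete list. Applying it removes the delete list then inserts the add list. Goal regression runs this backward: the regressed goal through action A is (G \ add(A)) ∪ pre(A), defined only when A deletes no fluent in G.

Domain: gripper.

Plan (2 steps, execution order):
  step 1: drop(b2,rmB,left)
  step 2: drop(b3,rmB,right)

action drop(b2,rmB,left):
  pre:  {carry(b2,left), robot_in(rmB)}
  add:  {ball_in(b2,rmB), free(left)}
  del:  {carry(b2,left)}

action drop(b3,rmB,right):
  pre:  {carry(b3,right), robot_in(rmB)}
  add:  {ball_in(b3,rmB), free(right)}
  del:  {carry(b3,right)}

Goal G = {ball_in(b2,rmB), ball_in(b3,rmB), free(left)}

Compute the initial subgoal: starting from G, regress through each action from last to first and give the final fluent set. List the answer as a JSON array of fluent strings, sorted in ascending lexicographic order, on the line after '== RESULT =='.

Work backward from the goal:
  through step 2 (drop(b3,rmB,right)): drop {ball_in(b3,rmB)}, keep {ball_in(b2,rmB), free(left)}, require {carry(b3,right), robot_in(rmB)}
    → {ball_in(b2,rmB), carry(b3,right), free(left), robot_in(rmB)}
  through step 1 (drop(b2,rmB,left)): drop {ball_in(b2,rmB), free(left)}, keep {carry(b3,right), robot_in(rmB)}, require {carry(b2,left), robot_in(rmB)}
    → {carry(b2,left), carry(b3,right), robot_in(rmB)}

== RESULT ==
["carry(b2,left)", "carry(b3,right)", "robot_in(rmB)"]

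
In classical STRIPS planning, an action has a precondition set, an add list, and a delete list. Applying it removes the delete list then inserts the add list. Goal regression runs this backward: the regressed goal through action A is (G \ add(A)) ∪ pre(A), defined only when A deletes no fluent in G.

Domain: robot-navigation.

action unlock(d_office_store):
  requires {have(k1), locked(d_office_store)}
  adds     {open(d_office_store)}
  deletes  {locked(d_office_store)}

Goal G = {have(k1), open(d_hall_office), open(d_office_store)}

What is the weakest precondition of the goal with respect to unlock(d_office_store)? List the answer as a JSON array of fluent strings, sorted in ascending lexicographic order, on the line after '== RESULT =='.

Compute (G \ add) ∪ pre:
  G ∩ del = {}  (empty — regression defined)
  G \ add = {have(k1), open(d_hall_office), open(d_office_store)} \ {open(d_office_store)} = {have(k1), open(d_hall_office)}
  ∪ pre   = {have(k1), open(d_hall_office)} ∪ {have(k1), locked(d_office_store)}
          = {have(k1), locked(d_office_store), open(d_hall_office)}

== RESULT ==
["have(k1)", "locked(d_office_store)", "open(d_hall_office)"]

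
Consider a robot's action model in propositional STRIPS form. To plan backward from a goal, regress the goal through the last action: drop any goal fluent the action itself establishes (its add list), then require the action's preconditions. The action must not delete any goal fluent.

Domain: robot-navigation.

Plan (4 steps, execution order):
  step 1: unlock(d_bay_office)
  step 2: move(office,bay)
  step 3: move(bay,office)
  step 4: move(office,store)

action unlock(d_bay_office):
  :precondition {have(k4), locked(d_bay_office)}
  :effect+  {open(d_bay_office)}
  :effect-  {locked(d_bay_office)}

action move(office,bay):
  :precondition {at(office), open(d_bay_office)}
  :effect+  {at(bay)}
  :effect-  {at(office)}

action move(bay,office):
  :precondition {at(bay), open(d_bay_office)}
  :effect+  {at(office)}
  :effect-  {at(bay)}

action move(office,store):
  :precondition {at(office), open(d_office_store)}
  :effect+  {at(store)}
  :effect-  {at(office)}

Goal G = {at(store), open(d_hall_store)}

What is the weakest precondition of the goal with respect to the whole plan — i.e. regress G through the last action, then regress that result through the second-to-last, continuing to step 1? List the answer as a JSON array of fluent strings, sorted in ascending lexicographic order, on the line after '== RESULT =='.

Work backward from the goal:
  through step 4 (move(office,store)): drop {at(store)}, keep {open(d_hall_store)}, require {at(office), open(d_office_store)}
    → {at(office), open(d_hall_store), open(d_office_store)}
  through step 3 (move(bay,office)): drop {at(office)}, keep {open(d_hall_store), open(d_office_store)}, require {at(bay), open(d_bay_office)}
    → {at(bay), open(d_bay_office), open(d_hall_store), open(d_office_store)}
  through step 2 (move(office,bay)): drop {at(bay)}, keep {open(d_bay_office), open(d_hall_store), open(d_office_store)}, require {at(office), open(d_bay_office)}
    → {at(office), open(d_bay_office), open(d_hall_store), open(d_office_store)}
  through step 1 (unlock(d_bay_office)): drop {open(d_bay_office)}, keep {at(office), open(d_hall_store), open(d_office_store)}, require {have(k4), locked(d_bay_office)}
    → {at(office), have(k4), locked(d_bay_office), open(d_hall_store), open(d_office_store)}

== RESULT ==
["at(office)", "have(k4)", "locked(d_bay_office)", "open(d_hall_store)", "open(d_office_store)"]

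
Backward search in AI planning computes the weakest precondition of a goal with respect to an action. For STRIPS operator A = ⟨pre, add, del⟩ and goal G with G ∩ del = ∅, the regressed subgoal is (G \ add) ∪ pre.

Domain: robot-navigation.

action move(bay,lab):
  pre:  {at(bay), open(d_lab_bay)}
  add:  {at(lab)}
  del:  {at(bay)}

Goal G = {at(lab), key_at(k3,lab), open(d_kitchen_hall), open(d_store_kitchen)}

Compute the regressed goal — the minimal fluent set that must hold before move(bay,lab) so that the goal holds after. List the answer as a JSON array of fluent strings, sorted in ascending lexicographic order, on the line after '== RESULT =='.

Compute (G \ add) ∪ pre:
  G ∩ del = {}  (empty — regression defined)
  G \ add = {at(lab), key_at(k3,lab), open(d_kitchen_hall), open(d_store_kitchen)} \ {at(lab)} = {key_at(k3,lab), open(d_kitchen_hall), open(d_store_kitchen)}
  ∪ pre   = {key_at(k3,lab), open(d_kitchen_hall), open(d_store_kitchen)} ∪ {at(bay), open(d_lab_bay)}
          = {at(bay), key_at(k3,lab), open(d_kitchen_hall), open(d_lab_bay), open(d_store_kitchen)}

== RESULT ==
["at(bay)", "key_at(k3,lab)", "open(d_kitchen_hall)", "open(d_lab_bay)", "open(d_store_kitchen)"]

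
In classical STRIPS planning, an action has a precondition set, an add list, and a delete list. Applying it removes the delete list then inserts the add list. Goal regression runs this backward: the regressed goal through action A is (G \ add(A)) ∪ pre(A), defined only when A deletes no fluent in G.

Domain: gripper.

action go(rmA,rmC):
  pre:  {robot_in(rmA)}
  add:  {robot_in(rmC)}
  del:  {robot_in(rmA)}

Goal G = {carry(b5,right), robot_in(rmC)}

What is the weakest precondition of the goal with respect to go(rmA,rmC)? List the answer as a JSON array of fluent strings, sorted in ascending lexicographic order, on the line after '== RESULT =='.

Compute (G \ add) ∪ pre:
  G ∩ del = {}  (empty — regression defined)
  G \ add = {carry(b5,right), robot_in(rmC)} \ {robot_in(rmC)} = {carry(b5,right)}
  ∪ pre   = {carry(b5,right)} ∪ {robot_in(rmA)}
          = {carry(b5,right), robot_in(rmA)}

== RESULT ==
["carry(b5,right)", "robot_in(rmA)"]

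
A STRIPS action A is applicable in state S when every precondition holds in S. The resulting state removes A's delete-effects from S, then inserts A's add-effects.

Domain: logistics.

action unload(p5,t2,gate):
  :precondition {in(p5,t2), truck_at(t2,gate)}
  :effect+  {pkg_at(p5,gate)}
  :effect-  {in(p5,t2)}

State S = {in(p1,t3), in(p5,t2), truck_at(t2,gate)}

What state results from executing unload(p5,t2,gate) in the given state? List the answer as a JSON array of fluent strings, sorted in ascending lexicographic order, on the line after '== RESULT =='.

Progress:
  pre ⊆ S: {in(p5,t2), truck_at(t2,gate)} ⊆ S  — applicable
  S \ del = {in(p1,t3), truck_at(t2,gate)}
  ∪ add   = {in(p1,t3), pkg_at(p5,gate), truck_at(t2,gate)}

== RESULT ==
["in(p1,t3)", "pkg_at(p5,gate)", "truck_at(t2,gate)"]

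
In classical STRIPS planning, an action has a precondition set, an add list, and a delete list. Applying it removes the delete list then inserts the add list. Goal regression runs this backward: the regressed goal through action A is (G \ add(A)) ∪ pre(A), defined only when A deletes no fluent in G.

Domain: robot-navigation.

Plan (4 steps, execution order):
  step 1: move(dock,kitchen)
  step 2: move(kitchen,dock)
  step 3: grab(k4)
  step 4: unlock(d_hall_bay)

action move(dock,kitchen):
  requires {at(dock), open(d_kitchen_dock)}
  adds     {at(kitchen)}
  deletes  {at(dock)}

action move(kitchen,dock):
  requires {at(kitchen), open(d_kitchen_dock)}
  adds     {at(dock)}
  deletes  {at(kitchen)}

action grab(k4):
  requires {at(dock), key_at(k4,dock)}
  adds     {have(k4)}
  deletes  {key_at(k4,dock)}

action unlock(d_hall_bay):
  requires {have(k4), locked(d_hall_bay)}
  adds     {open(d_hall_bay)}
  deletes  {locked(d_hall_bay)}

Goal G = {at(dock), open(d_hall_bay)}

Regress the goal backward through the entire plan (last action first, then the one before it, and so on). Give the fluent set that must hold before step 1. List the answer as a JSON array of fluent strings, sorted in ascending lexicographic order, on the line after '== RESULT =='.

Regress step by step:
  through step 4 (unlock(d_hall_bay)): drop {open(d_hall_bay)}, keep {at(dock)}, require {have(k4), locked(d_hall_bay)}
    → {at(dock), have(k4), locked(d_hall_bay)}
  through step 3 (grab(k4)): drop {have(k4)}, keep {at(dock), locked(d_hall_bay)}, require {at(dock), key_at(k4,dock)}
    → {at(dock), key_at(k4,dock), locked(d_hall_bay)}
  through step 2 (move(kitchen,dock)): drop {at(dock)}, keep {key_at(k4,dock), locked(d_hall_bay)}, require {at(kitchen), open(d_kitchen_dock)}
    → {at(kitchen), key_at(k4,dock), locked(d_hall_bay), open(d_kitchen_dock)}
  through step 1 (move(dock,kitchen)): drop {at(kitchen)}, keep {key_at(k4,dock), locked(d_hall_bay), open(d_kitchen_dock)}, require {at(dock), open(d_kitchen_dock)}
    → {at(dock), key_at(k4,dock), locked(d_hall_bay), open(d_kitchen_dock)}

== RESULT ==
["at(dock)", "key_at(k4,dock)", "locked(d_hall_bay)", "open(d_kitchen_dock)"]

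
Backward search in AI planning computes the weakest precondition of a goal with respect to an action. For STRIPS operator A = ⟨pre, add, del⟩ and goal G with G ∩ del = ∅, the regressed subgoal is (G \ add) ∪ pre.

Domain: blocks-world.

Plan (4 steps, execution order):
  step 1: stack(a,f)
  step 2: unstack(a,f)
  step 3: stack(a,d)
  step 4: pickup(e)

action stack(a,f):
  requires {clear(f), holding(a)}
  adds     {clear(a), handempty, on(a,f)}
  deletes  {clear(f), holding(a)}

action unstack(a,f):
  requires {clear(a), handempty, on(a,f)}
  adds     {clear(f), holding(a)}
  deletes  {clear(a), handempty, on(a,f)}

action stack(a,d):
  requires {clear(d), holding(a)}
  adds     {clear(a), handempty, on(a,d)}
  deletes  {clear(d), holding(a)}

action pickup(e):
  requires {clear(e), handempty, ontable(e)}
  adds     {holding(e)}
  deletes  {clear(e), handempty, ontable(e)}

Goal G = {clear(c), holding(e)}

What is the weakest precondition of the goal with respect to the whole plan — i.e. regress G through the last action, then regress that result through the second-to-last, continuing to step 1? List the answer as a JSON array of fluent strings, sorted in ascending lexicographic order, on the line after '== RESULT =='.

Work backward from the goal:
  through step 4 (pickup(e)): drop {holding(e)}, keep {clear(c)}, require {clear(e), handempty, ontable(e)}
    → {clear(c), clear(e), handempty, ontable(e)}
  through step 3 (stack(a,d)): drop {handempty}, keep {clear(c), clear(e), ontable(e)}, require {clear(d), holding(a)}
    → {clear(c), clear(d), clear(e), holding(a), ontable(e)}
  through step 2 (unstack(a,f)): drop {holding(a)}, keep {clear(c), clear(d), clear(e), ontable(e)}, require {clear(a), handempty, on(a,f)}
    → {clear(a), clear(c), clear(d), clear(e), handempty, on(a,f), ontable(e)}
  through step 1 (stack(a,f)): drop {clear(a), handempty, on(a,f)}, keep {clear(c), clear(d), clear(e), ontable(e)}, require {clear(f), holding(a)}
    → {clear(c), clear(d), clear(e), clear(f), holding(a), ontable(e)}

== RESULT ==
["clear(c)", "clear(d)", "clear(e)", "clear(f)", "holding(a)", "ontable(e)"]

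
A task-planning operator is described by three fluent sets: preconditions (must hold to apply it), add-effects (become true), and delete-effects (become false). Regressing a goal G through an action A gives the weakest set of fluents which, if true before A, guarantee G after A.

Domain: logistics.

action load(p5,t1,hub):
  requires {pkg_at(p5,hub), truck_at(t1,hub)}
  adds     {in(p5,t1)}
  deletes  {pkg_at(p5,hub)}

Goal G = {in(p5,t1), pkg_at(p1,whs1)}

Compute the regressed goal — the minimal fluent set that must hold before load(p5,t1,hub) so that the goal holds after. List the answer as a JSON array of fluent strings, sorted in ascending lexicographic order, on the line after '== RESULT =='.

Regress:
  G ∩ del = {}  (empty — regression defined)
  G \ add = {in(p5,t1), pkg_at(p1,whs1)} \ {in(p5,t1)} = {pkg_at(p1,whs1)}
  ∪ pre   = {pkg_at(p1,whs1)} ∪ {pkg_at(p5,hub), truck_at(t1,hub)}
          = {pkg_at(p1,whs1), pkg_at(p5,hub), truck_at(t1,hub)}

== RESULT ==
["pkg_at(p1,whs1)", "pkg_at(p5,hub)", "truck_at(t1,hub)"]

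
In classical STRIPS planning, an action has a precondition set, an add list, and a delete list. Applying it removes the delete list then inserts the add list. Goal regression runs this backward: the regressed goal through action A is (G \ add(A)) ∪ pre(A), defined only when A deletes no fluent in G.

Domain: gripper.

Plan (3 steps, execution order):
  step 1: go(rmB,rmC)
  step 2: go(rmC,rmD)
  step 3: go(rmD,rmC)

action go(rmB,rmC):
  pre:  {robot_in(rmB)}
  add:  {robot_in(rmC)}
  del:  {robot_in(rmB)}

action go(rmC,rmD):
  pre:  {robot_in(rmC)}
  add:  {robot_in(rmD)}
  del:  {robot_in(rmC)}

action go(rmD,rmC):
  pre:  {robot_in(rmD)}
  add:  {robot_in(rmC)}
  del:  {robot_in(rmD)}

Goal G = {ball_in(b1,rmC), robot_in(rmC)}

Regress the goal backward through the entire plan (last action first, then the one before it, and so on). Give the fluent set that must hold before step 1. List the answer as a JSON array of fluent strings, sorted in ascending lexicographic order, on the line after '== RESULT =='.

Regress step by step:
  through step 3 (go(rmD,rmC)): drop {robot_in(rmC)}, keep {ball_in(b1,rmC)}, require {robot_in(rmD)}
    → {ball_in(b1,rmC), robot_in(rmD)}
  through step 2 (go(rmC,rmD)): drop {robot_in(rmD)}, keep {ball_in(b1,rmC)}, require {robot_in(rmC)}
    → {ball_in(b1,rmC), robot_in(rmC)}
  through step 1 (go(rmB,rmC)): drop {robot_in(rmC)}, keep {ball_in(b1,rmC)}, require {robot_in(rmB)}
    → {ball_in(b1,rmC), robot_in(rmB)}

== RESULT ==
["ball_in(b1,rmC)", "robot_in(rmB)"]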